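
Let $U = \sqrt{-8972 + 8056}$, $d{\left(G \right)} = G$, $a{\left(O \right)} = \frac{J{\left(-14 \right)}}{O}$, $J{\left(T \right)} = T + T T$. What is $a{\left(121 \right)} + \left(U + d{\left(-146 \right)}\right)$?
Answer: $- \frac{17484}{121} + 2 i \sqrt{229} \approx -144.5 + 30.266 i$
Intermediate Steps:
$J{\left(T \right)} = T + T^{2}$
$a{\left(O \right)} = \frac{182}{O}$ ($a{\left(O \right)} = \frac{\left(-14\right) \left(1 - 14\right)}{O} = \frac{\left(-14\right) \left(-13\right)}{O} = \frac{182}{O}$)
$U = 2 i \sqrt{229}$ ($U = \sqrt{-916} = 2 i \sqrt{229} \approx 30.266 i$)
$a{\left(121 \right)} + \left(U + d{\left(-146 \right)}\right) = \frac{182}{121} - \left(146 - 2 i \sqrt{229}\right) = - \frac{17484}{121} + 2 i \sqrt{229}$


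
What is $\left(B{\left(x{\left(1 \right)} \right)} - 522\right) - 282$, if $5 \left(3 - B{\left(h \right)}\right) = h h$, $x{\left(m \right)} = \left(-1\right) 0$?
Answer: $-801$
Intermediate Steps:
$x{\left(m \right)} = 0$
$B{\left(h \right)} = 3 - \frac{h^{2}}{5}$ ($B{\left(h \right)} = 3 - \frac{h h}{5} = 3 - \frac{h^{2}}{5}$)
$\left(B{\left(x{\left(1 \right)} \right)} - 522\right) - 282 = \left(\left(3 - \frac{0^{2}}{5}\right) - 522\right) - 282 = \left(\left(3 - 0\right) - 522\right) - 282 = \left(\left(3 + 0\right) - 522\right) - 282 = \left(3 - 522\right) - 282 = -519 - 282 = -801$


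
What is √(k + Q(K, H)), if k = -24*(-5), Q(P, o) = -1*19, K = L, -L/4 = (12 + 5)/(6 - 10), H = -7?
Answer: √101 ≈ 10.050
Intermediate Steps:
L = 17 (L = -4*(12 + 5)/(6 - 10) = -68/(-4) = -68*(-1)/4 = -4*(-17/4) = 17)
K = 17
Q(P, o) = -19
k = 120
√(k + Q(K, H)) = √(120 - 19) = √101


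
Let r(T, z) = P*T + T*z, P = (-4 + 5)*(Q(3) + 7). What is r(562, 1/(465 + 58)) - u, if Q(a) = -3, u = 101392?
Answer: -51851750/523 ≈ -99143.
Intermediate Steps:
P = 4 (P = (-4 + 5)*(-3 + 7) = 1*4 = 4)
r(T, z) = 4*T + T*z
r(562, 1/(465 + 58)) - u = 562*(4 + 1/(465 + 58)) - 1*101392 = 562*(4 + 1/523) - 101392 = 562*(2093/523) - 101392 = 1176266/523 - 101392 = -51851750/523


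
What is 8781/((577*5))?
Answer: 8781/2885 ≈ 3.0437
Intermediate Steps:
8781/((577*5)) = 8781/2885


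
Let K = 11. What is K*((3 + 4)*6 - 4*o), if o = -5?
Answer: 682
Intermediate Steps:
K*((3 + 4)*6 - 4*o) = 11*((3 + 4)*6 - 4*(-5)) = 11*(7*6 + 20) = 11*(42 + 20) = 11*62 = 682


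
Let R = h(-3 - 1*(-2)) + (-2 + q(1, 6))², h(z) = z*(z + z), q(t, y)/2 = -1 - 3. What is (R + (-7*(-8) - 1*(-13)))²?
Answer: 29241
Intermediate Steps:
q(t, y) = -8 (q(t, y) = 2*(-1 - 3) = 2*(-4) = -8)
h(z) = 2*z² (h(z) = z*(2*z) = 2*z²)
R = 102 (R = 2*(-3 - 1*(-2))² + (-2 - 8)² = 2*(-3 + 2)² + (-10)² = 2*(-1)² + 100 = 2*1 + 100 = 2 + 100 = 102)
(R + (-7*(-8) - 1*(-13)))² = (102 + (-7*(-8) - 1*(-13)))² = (102 + (56 + 13))² = (102 + 69)² = 171² = 29241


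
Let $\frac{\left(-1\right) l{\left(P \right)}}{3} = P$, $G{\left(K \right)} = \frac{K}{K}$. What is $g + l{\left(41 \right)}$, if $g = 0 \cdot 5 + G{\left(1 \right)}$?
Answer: $-122$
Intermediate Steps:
$G{\left(K \right)} = 1$
$l{\left(P \right)} = - 3 P$
$g = 1$ ($g = 0 \cdot 5 + 1 = 0 + 1 = 1$)
$g + l{\left(41 \right)} = 1 - 123 = -122$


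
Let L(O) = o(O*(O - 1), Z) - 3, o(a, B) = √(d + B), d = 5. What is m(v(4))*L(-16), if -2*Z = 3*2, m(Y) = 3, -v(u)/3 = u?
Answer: -9 + 3*√2 ≈ -4.7574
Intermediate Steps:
v(u) = -3*u
Z = -3 (Z = -3*2/2 = -½*6 = -3)
o(a, B) = √(5 + B)
L(O) = -3 + √2 (L(O) = √(5 - 3) - 3 = √2 - 3 = -3 + √2)
m(v(4))*L(-16) = 3*(-3 + √2) = -9 + 3*√2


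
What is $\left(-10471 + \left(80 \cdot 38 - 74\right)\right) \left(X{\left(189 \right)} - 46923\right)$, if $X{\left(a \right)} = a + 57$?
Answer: $350310885$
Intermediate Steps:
$X{\left(a \right)} = 57 + a$
$\left(-10471 + \left(80 \cdot 38 - 74\right)\right) \left(X{\left(189 \right)} - 46923\right) = \left(-10471 + \left(80 \cdot 38 - 74\right)\right) \left(\left(57 + 189\right) - 46923\right) = \left(-10471 + \left(3040 - 74\right)\right) \left(246 - 46923\right) = \left(-10471 + 2966\right) \left(-46677\right) = \left(-7505\right) \left(-46677\right) = 350310885$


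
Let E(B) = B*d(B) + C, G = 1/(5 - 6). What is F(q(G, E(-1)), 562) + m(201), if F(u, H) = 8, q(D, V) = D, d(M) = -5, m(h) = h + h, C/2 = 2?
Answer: 410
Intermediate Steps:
C = 4 (C = 2*2 = 4)
m(h) = 2*h
G = -1 (G = 1/(-1) = -1)
E(B) = 4 - 5*B (E(B) = B*(-5) + 4 = -5*B + 4 = 4 - 5*B)
F(q(G, E(-1)), 562) + m(201) = 8 + 2*201 = 8 + 402 = 410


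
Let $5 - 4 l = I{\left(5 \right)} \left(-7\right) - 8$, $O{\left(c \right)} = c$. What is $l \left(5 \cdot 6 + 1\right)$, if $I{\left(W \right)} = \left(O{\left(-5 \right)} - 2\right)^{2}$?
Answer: $2759$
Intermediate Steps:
$I{\left(W \right)} = 49$ ($I{\left(W \right)} = \left(-5 - 2\right)^{2} = \left(-7\right)^{2} = 49$)
$l = 89$ ($l = \frac{5}{4} - \frac{49 \left(-7\right) - 8}{4} = \frac{5}{4} - \frac{-343 - 8}{4} = \frac{5}{4} - - \frac{351}{4} = \frac{5}{4} + \frac{351}{4} = 89$)
$l \left(5 \cdot 6 + 1\right) = 89 \left(5 \cdot 6 + 1\right) = 89 \left(30 + 1\right) = 89 \cdot 31 = 2759$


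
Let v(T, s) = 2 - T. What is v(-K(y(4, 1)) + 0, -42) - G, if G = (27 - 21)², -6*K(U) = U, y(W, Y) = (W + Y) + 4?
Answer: -71/2 ≈ -35.500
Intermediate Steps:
y(W, Y) = 4 + W + Y
K(U) = -U/6
G = 36 (G = 6² = 36)
v(-K(y(4, 1)) + 0, -42) - G = (2 - (-(-1)*(4 + 4 + 1)/6 + 0)) - 1*36 = (2 - (-(-1)*9/6 + 0)) - 36 = (2 - (-1*(-3/2) + 0)) - 36 = (2 - (3/2 + 0)) - 36 = (2 - 1*3/2) - 36 = (2 - 3/2) - 36 = ½ - 36 = -71/2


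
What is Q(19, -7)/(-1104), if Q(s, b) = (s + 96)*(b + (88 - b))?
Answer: -55/6 ≈ -9.1667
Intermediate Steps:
Q(s, b) = 8448 + 88*s (Q(s, b) = (96 + s)*88 = 8448 + 88*s)
Q(19, -7)/(-1104) = (8448 + 88*19)/(-1104) = (8448 + 1672)*(-1/1104) = 10120*(-1/1104) = -55/6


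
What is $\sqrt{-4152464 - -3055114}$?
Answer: $5 i \sqrt{43894} \approx 1047.5 i$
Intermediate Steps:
$\sqrt{-4152464 - -3055114} = \sqrt{-4152464 + 3055114} = \sqrt{-1097350} = 5 i \sqrt{43894}$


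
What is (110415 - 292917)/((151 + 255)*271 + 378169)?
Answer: -182502/488195 ≈ -0.37383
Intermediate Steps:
(110415 - 292917)/((151 + 255)*271 + 378169) = -182502/(406*271 + 378169) = -182502/(110026 + 378169) = -182502/488195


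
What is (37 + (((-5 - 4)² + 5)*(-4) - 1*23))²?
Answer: 108900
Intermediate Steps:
(37 + (((-5 - 4)² + 5)*(-4) - 1*23))² = (37 + (((-9)² + 5)*(-4) - 23))² = (37 + ((81 + 5)*(-4) - 23))² = (37 + (86*(-4) - 23))² = (37 + (-344 - 23))² = (37 - 367)² = (-330)² = 108900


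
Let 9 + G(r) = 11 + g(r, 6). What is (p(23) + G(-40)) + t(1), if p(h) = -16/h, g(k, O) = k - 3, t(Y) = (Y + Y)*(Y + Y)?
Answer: -867/23 ≈ -37.696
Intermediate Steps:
t(Y) = 4*Y**2 (t(Y) = (2*Y)*(2*Y) = 4*Y**2)
g(k, O) = -3 + k
G(r) = -1 + r (G(r) = -9 + (11 + (-3 + r)) = -9 + (8 + r) = -1 + r)
(p(23) + G(-40)) + t(1) = (-16/23 + (-1 - 40)) + 4*1**2 = (-16*1/23 - 41) + 4*1 = (-16/23 - 41) + 4 = -959/23 + 4 = -867/23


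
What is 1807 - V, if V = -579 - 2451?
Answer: 4837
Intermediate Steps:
V = -3030
1807 - V = 1807 - 1*(-3030) = 1807 + 3030 = 4837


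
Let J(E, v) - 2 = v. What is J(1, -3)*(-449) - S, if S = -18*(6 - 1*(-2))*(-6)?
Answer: -415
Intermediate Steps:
J(E, v) = 2 + v
S = 864 (S = -18*(6 + 2)*(-6) = -18*8*(-6) = -144*(-6) = 864)
J(1, -3)*(-449) - S = (2 - 3)*(-449) - 1*864 = -1*(-449) - 864 = 449 - 864 = -415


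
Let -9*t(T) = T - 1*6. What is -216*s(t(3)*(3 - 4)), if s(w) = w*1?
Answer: 72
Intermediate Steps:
t(T) = ⅔ - T/9 (t(T) = -(T - 1*6)/9 = -(T - 6)/9 = -(-6 + T)/9 = ⅔ - T/9)
s(w) = w
-216*s(t(3)*(3 - 4)) = -216*(⅔ - ⅑*3)*(3 - 4) = -216*(⅔ - ⅓)*(-1) = -72*(-1) = -216*(-⅓) = 72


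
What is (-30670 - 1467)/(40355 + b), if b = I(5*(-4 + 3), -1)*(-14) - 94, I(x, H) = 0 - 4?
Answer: -32137/40317 ≈ -0.79711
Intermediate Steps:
I(x, H) = -4
b = -38 (b = -4*(-14) - 94 = 56 - 94 = -38)
(-30670 - 1467)/(40355 + b) = (-30670 - 1467)/(40355 - 38) = -32137/40317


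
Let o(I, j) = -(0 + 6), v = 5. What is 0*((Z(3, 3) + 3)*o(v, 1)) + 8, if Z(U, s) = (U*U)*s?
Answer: 8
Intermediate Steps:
Z(U, s) = s*U² (Z(U, s) = U²*s = s*U²)
o(I, j) = -6 (o(I, j) = -1*6 = -6)
0*((Z(3, 3) + 3)*o(v, 1)) + 8 = 0*((3*3² + 3)*(-6)) + 8 = 0*((3*9 + 3)*(-6)) + 8 = 0*((27 + 3)*(-6)) + 8 = 0*(30*(-6)) + 8 = 0*(-180) + 8 = 0 + 8 = 8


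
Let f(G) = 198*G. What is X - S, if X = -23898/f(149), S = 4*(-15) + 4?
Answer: 271369/4917 ≈ 55.190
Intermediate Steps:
S = -56 (S = -60 + 4 = -56)
X = -3983/4917 (X = -23898/(198*149) = -23898/29502 = -23898*1/29502 = -3983/4917 ≈ -0.81005)
X - S = -3983/4917 - 1*(-56) = -3983/4917 + 56 = 271369/4917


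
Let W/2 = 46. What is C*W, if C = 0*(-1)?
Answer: 0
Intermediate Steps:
C = 0
W = 92 (W = 2*46 = 92)
C*W = 0*92 = 0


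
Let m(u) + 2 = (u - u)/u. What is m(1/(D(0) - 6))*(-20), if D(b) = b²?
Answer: 40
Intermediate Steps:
m(u) = -2 (m(u) = -2 + (u - u)/u = -2 + 0/u = -2 + 0 = -2)
m(1/(D(0) - 6))*(-20) = -2*(-20) = 40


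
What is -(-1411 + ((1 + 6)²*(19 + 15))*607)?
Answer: -1009851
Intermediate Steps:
-(-1411 + ((1 + 6)²*(19 + 15))*607) = -(-1411 + (7²*34)*607) = -(-1411 + (49*34)*607) = -(-1411 + 1666*607) = -(-1411 + 1011262) = -1*1009851 = -1009851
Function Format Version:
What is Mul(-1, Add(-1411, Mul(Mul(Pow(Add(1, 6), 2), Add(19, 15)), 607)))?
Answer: -1009851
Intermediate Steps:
Mul(-1, Add(-1411, Mul(Mul(Pow(Add(1, 6), 2), Add(19, 15)), 607))) = Mul(-1, Add(-1411, Mul(Mul(Pow(7, 2), 34), 607))) = Mul(-1, Add(-1411, Mul(Mul(49, 34), 607))) = Mul(-1, Add(-1411, Mul(1666, 607))) = Mul(-1, Add(-1411, 1011262)) = Mul(-1, 1009851) = -1009851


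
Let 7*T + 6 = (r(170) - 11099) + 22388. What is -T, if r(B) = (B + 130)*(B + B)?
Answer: -113283/7 ≈ -16183.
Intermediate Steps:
r(B) = 2*B*(130 + B) (r(B) = (130 + B)*(2*B) = 2*B*(130 + B))
T = 113283/7 (T = -6/7 + ((2*170*(130 + 170) - 11099) + 22388)/7 = -6/7 + ((2*170*300 - 11099) + 22388)/7 = -6/7 + ((102000 - 11099) + 22388)/7 = -6/7 + (90901 + 22388)/7 = -6/7 + (⅐)*113289 = -6/7 + 113289/7 = 113283/7 ≈ 16183.)
-T = -1*113283/7 = -113283/7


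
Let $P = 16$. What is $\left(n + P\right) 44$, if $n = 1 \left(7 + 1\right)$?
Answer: $1056$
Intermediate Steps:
$n = 8$ ($n = 1 \cdot 8 = 8$)
$\left(n + P\right) 44 = \left(8 + 16\right) 44 = 24 \cdot 44 = 1056$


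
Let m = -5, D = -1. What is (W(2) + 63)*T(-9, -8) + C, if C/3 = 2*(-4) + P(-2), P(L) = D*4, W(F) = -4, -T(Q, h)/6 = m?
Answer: 1734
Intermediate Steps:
T(Q, h) = 30 (T(Q, h) = -6*(-5) = 30)
P(L) = -4 (P(L) = -1*4 = -4)
C = -36 (C = 3*(2*(-4) - 4) = 3*(-8 - 4) = 3*(-12) = -36)
(W(2) + 63)*T(-9, -8) + C = (-4 + 63)*30 - 36 = 59*30 - 36 = 1770 - 36 = 1734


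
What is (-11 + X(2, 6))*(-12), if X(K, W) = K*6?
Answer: -12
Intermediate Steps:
X(K, W) = 6*K
(-11 + X(2, 6))*(-12) = (-11 + 6*2)*(-12) = (-11 + 12)*(-12) = 1*(-12) = -12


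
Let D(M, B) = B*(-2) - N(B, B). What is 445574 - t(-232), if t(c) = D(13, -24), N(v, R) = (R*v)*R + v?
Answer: 431678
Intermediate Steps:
N(v, R) = v + v*R**2 (N(v, R) = v*R**2 + v = v + v*R**2)
D(M, B) = -2*B - B*(1 + B**2) (D(M, B) = B*(-2) - B*(1 + B**2) = -2*B - B*(1 + B**2))
t(c) = 13896 (t(c) = -24*(-3 - 1*(-24)**2) = -24*(-3 - 1*576) = -24*(-3 - 576) = -24*(-579) = 13896)
445574 - t(-232) = 445574 - 1*13896 = 445574 - 13896 = 431678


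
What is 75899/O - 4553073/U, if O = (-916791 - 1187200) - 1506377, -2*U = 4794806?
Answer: 16256308570567/8655507074304 ≈ 1.8781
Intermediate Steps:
U = -2397403 (U = -½*4794806 = -2397403)
O = -3610368 (O = -2103991 - 1506377 = -3610368)
75899/O - 4553073/U = 75899/(-3610368) - 4553073/(-2397403) = 75899*(-1/3610368) - 4553073*(-1/2397403) = -75899/3610368 + 4553073/2397403 = 16256308570567/8655507074304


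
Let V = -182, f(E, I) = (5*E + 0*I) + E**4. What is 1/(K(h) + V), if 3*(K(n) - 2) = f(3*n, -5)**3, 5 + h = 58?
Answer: 1/87025365859004100972170892 ≈ 1.1491e-26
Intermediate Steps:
f(E, I) = E**4 + 5*E (f(E, I) = (5*E + 0) + E**4 = 5*E + E**4 = E**4 + 5*E)
h = 53 (h = -5 + 58 = 53)
K(n) = 2 + 9*n**3*(5 + 27*n**3)**3 (K(n) = 2 + ((3*n)*(5 + (3*n)**3))**3/3 = 2 + ((3*n)*(5 + 27*n**3))**3/3 = 2 + (3*n*(5 + 27*n**3))**3/3 = 2 + (27*n**3*(5 + 27*n**3)**3)/3 = 2 + 9*n**3*(5 + 27*n**3)**3)
1/(K(h) + V) = 1/((2 + 9*53**3*(5 + 27*53**3)**3) - 182) = 1/((2 + 9*148877*(5 + 27*148877)**3) - 182) = 1/((2 + 9*148877*(5 + 4019679)**3) - 182) = 1/((2 + 9*148877*4019684**3) - 182) = 1/((2 + 9*148877*64949489145031805504) - 182) = 1/((2 + 87025365859004100972171072) - 182) = 1/(87025365859004100972171074 - 182) = 1/87025365859004100972170892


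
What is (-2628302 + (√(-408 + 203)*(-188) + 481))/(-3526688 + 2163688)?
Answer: 2627821/1363000 + I*√205/7250 ≈ 1.928 + 0.0019749*I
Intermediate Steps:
(-2628302 + (√(-408 + 203)*(-188) + 481))/(-3526688 + 2163688) = (-2628302 + (√(-205)*(-188) + 481))/(-1363000) = (-2628302 + ((I*√205)*(-188) + 481))*(-1/1363000) = (-2628302 + (-188*I*√205 + 481))*(-1/1363000) = (-2628302 + (481 - 188*I*√205))*(-1/1363000) = (-2627821 - 188*I*√205)*(-1/1363000) = 2627821/1363000 + I*√205/7250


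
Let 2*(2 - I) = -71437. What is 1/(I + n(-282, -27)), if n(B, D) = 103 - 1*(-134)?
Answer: 2/71915 ≈ 2.7811e-5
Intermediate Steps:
n(B, D) = 237 (n(B, D) = 103 + 134 = 237)
I = 71441/2 (I = 2 - ½*(-71437) = 2 + 71437/2 = 71441/2 ≈ 35721.)
1/(I + n(-282, -27)) = 1/(71441/2 + 237) = 1/(71915/2) = 2/71915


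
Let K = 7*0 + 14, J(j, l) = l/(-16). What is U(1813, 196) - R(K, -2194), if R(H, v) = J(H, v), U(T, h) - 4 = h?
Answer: 503/8 ≈ 62.875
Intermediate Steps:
J(j, l) = -l/16 (J(j, l) = l*(-1/16) = -l/16)
K = 14 (K = 0 + 14 = 14)
U(T, h) = 4 + h
R(H, v) = -v/16
U(1813, 196) - R(K, -2194) = (4 + 196) - (-1)*(-2194)/16 = 200 - 1*1097/8 = 200 - 1097/8 = 503/8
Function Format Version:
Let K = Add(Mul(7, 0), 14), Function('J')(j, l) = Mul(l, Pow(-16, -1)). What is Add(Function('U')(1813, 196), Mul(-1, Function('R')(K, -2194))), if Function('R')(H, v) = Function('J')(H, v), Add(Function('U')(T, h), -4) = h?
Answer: Rational(503, 8) ≈ 62.875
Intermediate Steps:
Function('J')(j, l) = Mul(Rational(-1, 16), l) (Function('J')(j, l) = Mul(l, Rational(-1, 16)) = Mul(Rational(-1, 16), l))
K = 14 (K = Add(0, 14) = 14)
Function('U')(T, h) = Add(4, h)
Function('R')(H, v) = Mul(Rational(-1, 16), v)
Add(Function('U')(1813, 196), Mul(-1, Function('R')(K, -2194))) = Add(Add(4, 196), Mul(-1, Mul(Rational(-1, 16), -2194))) = Add(200, Mul(-1, Rational(1097, 8))) = Add(200, Rational(-1097, 8)) = Rational(503, 8)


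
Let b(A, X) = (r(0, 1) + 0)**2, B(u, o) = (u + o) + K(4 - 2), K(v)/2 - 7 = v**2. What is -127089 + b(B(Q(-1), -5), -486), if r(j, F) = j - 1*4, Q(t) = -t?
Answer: -127073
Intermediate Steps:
K(v) = 14 + 2*v**2
r(j, F) = -4 + j (r(j, F) = j - 4 = -4 + j)
B(u, o) = 22 + o + u (B(u, o) = (u + o) + (14 + 2*(4 - 2)**2) = (o + u) + (14 + 2*2**2) = (o + u) + (14 + 2*4) = (o + u) + (14 + 8) = (o + u) + 22 = 22 + o + u)
b(A, X) = 16 (b(A, X) = ((-4 + 0) + 0)**2 = (-4 + 0)**2 = (-4)**2 = 16)
-127089 + b(B(Q(-1), -5), -486) = -127089 + 16 = -127073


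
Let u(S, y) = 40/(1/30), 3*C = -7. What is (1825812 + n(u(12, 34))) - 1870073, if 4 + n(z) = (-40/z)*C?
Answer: -3983843/90 ≈ -44265.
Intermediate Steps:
C = -7/3 (C = (⅓)*(-7) = -7/3 ≈ -2.3333)
u(S, y) = 1200 (u(S, y) = 40/(1/30) = 40*30 = 1200)
n(z) = -4 + 280/(3*z) (n(z) = -4 - 40/z*(-7/3) = -4 + 280/(3*z))
(1825812 + n(u(12, 34))) - 1870073 = (1825812 + (-4 + (280/3)/1200)) - 1870073 = (1825812 + (-4 + (280/3)*(1/1200))) - 1870073 = (1825812 + (-4 + 7/90)) - 1870073 = (1825812 - 353/90) - 1870073 = 164322727/90 - 1870073 = -3983843/90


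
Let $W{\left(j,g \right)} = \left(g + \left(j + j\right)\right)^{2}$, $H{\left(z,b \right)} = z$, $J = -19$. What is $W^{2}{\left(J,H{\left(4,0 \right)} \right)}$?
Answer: $1336336$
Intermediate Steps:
$W{\left(j,g \right)} = \left(g + 2 j\right)^{2}$
$W^{2}{\left(J,H{\left(4,0 \right)} \right)} = \left(\left(4 + 2 \left(-19\right)\right)^{2}\right)^{2} = \left(\left(4 - 38\right)^{2}\right)^{2} = \left(\left(-34\right)^{2}\right)^{2} = 1156^{2} = 1336336$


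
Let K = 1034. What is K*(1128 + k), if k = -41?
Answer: 1123958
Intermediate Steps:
K*(1128 + k) = 1034*(1128 - 41) = 1034*1087 = 1123958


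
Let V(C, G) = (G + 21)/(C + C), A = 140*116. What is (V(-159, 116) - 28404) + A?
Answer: -3868289/318 ≈ -12164.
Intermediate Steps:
A = 16240
V(C, G) = (21 + G)/(2*C) (V(C, G) = (21 + G)/((2*C)) = (21 + G)*(1/(2*C)) = (21 + G)/(2*C))
(V(-159, 116) - 28404) + A = ((½)*(21 + 116)/(-159) - 28404) + 16240 = ((½)*(-1/159)*137 - 28404) + 16240 = (-137/318 - 28404) + 16240 = -9032609/318 + 16240 = -3868289/318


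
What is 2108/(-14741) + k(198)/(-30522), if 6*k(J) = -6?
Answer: -64325635/449924802 ≈ -0.14297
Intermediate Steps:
k(J) = -1 (k(J) = (1/6)*(-6) = -1)
2108/(-14741) + k(198)/(-30522) = 2108/(-14741) - 1/(-30522) = 2108*(-1/14741) - 1*(-1/30522) = -2108/14741 + 1/30522 = -64325635/449924802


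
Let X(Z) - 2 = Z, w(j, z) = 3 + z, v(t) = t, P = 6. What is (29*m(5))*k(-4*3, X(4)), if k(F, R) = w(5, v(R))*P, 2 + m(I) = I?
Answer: 4698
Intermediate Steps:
m(I) = -2 + I
X(Z) = 2 + Z
k(F, R) = 18 + 6*R (k(F, R) = (3 + R)*6 = 18 + 6*R)
(29*m(5))*k(-4*3, X(4)) = (29*(-2 + 5))*(18 + 6*(2 + 4)) = (29*3)*(18 + 6*6) = 87*(18 + 36) = 87*54 = 4698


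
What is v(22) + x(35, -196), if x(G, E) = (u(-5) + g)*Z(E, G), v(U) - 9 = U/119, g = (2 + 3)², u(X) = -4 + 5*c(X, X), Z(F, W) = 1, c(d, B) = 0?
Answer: 3592/119 ≈ 30.185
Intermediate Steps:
u(X) = -4 (u(X) = -4 + 5*0 = -4 + 0 = -4)
g = 25 (g = 5² = 25)
v(U) = 9 + U/119
x(G, E) = 21 (x(G, E) = (-4 + 25)*1 = 21*1 = 21)
v(22) + x(35, -196) = (9 + (1/119)*22) + 21 = (9 + 22/119) + 21 = 1093/119 + 21 = 3592/119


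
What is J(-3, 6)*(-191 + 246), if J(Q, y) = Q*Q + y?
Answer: 825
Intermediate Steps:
J(Q, y) = y + Q² (J(Q, y) = Q² + y = y + Q²)
J(-3, 6)*(-191 + 246) = (6 + (-3)²)*(-191 + 246) = (6 + 9)*55 = 15*55 = 825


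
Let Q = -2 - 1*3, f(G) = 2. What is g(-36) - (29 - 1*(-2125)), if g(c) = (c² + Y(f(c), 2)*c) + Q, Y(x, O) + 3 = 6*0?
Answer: -755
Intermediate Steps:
Q = -5 (Q = -2 - 3 = -5)
Y(x, O) = -3 (Y(x, O) = -3 + 6*0 = -3 + 0 = -3)
g(c) = -5 + c² - 3*c (g(c) = (c² - 3*c) - 5 = -5 + c² - 3*c)
g(-36) - (29 - 1*(-2125)) = (-5 + (-36)² - 3*(-36)) - (29 - 1*(-2125)) = (-5 + 1296 + 108) - (29 + 2125) = 1399 - 1*2154 = 1399 - 2154 = -755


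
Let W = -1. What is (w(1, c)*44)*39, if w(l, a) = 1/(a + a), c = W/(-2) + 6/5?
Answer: 8580/17 ≈ 504.71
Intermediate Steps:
c = 17/10 (c = -1/(-2) + 6/5 = -1*(-1/2) + 6*(1/5) = 1/2 + 6/5 = 17/10 ≈ 1.7000)
w(l, a) = 1/(2*a)
(w(1, c)*44)*39 = ((1/(2*(17/10)))*44)*39 = (((1/2)*(10/17))*44)*39 = ((5/17)*44)*39 = (220/17)*39 = 8580/17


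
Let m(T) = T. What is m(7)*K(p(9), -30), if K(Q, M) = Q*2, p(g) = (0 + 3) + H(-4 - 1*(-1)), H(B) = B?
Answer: 0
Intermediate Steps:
p(g) = 0 (p(g) = (0 + 3) + (-4 - 1*(-1)) = 3 + (-4 + 1) = 3 - 3 = 0)
K(Q, M) = 2*Q
m(7)*K(p(9), -30) = 7*(2*0) = 7*0 = 0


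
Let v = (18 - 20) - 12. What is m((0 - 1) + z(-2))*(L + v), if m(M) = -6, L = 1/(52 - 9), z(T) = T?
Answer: 3606/43 ≈ 83.860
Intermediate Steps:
L = 1/43 ≈ 0.023256
v = -14 (v = -2 - 12 = -14)
m((0 - 1) + z(-2))*(L + v) = -6*(1/43 - 14) = -6*(-601/43) = 3606/43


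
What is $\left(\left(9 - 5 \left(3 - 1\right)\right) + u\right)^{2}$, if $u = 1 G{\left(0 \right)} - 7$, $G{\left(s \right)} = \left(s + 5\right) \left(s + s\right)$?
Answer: $64$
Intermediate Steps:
$G{\left(s \right)} = 2 s \left(5 + s\right)$ ($G{\left(s \right)} = \left(5 + s\right) 2 s = 2 s \left(5 + s\right)$)
$u = -7$ ($u = 1 \cdot 2 \cdot 0 \left(5 + 0\right) - 7 = 1 \cdot 2 \cdot 0 \cdot 5 - 7 = 1 \cdot 0 - 7 = 0 - 7 = -7$)
$\left(\left(9 - 5 \left(3 - 1\right)\right) + u\right)^{2} = \left(\left(9 - 5 \left(3 - 1\right)\right) - 7\right)^{2} = \left(\left(9 - 10\right) - 7\right)^{2} = \left(-1 - 7\right)^{2} = \left(-8\right)^{2} = 64$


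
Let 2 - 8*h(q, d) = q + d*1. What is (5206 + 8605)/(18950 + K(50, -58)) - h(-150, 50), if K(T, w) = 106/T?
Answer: -22782853/1895212 ≈ -12.021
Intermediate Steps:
h(q, d) = 1/4 - d/8 - q/8 (h(q, d) = 1/4 - (q + d*1)/8 = 1/4 - (q + d)/8 = 1/4 - (d + q)/8 = 1/4 + (-d/8 - q/8) = 1/4 - d/8 - q/8)
(5206 + 8605)/(18950 + K(50, -58)) - h(-150, 50) = (5206 + 8605)/(18950 + 106/50) - (1/4 - 1/8*50 - 1/8*(-150)) = 13811/(18950 + 106*(1/50)) - (1/4 - 25/4 + 75/4) = 13811/(18950 + 53/25) - 1*51/4 = 13811/(473803/25) - 51/4 = 13811*(25/473803) - 51/4 = 345275/473803 - 51/4 = -22782853/1895212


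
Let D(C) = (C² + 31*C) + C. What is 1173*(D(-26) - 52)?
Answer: -243984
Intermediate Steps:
D(C) = C² + 32*C
1173*(D(-26) - 52) = 1173*(-26*(32 - 26) - 52) = 1173*(-26*6 - 52) = 1173*(-156 - 52) = 1173*(-208) = -243984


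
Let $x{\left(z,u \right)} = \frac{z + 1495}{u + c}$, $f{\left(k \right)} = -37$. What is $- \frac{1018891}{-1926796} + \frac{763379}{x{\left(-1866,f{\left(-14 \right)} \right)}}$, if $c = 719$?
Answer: $- \frac{1003136783703927}{714841316} \approx -1.4033 \cdot 10^{6}$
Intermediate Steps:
$x{\left(z,u \right)} = \frac{1495 + z}{719 + u}$ ($x{\left(z,u \right)} = \frac{z + 1495}{u + 719} = \frac{1495 + z}{719 + u}$)
$- \frac{1018891}{-1926796} + \frac{763379}{x{\left(-1866,f{\left(-14 \right)} \right)}} = - \frac{1018891}{-1926796} + \frac{763379}{\frac{1}{719 - 37} \left(1495 - 1866\right)} = \left(-1018891\right) \left(- \frac{1}{1926796}\right) + \frac{763379}{\frac{1}{682} \left(-371\right)} = \frac{1018891}{1926796} + \frac{763379}{\frac{1}{682} \left(-371\right)} = \frac{1018891}{1926796} + \frac{763379}{- \frac{371}{682}} = \frac{1018891}{1926796} + 763379 \left(- \frac{682}{371}\right) = \frac{1018891}{1926796} - \frac{520624478}{371} = - \frac{1003136783703927}{714841316}$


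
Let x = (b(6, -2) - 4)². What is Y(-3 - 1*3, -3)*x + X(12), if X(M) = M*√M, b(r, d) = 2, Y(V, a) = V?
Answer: -24 + 24*√3 ≈ 17.569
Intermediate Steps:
X(M) = M^(3/2)
x = 4 (x = (2 - 4)² = (-2)² = 4)
Y(-3 - 1*3, -3)*x + X(12) = (-3 - 1*3)*4 + 12^(3/2) = (-3 - 3)*4 + 24*√3 = -6*4 + 24*√3 = -24 + 24*√3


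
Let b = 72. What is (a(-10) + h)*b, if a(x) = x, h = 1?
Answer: -648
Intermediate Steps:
(a(-10) + h)*b = (-10 + 1)*72 = -9*72 = -648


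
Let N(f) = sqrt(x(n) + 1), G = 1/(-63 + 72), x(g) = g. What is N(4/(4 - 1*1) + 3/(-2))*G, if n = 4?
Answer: sqrt(5)/9 ≈ 0.24845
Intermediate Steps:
G = 1/9 ≈ 0.11111
N(f) = sqrt(5) (N(f) = sqrt(4 + 1) = sqrt(5))
N(4/(4 - 1*1) + 3/(-2))*G = sqrt(5)*(1/9) = sqrt(5)/9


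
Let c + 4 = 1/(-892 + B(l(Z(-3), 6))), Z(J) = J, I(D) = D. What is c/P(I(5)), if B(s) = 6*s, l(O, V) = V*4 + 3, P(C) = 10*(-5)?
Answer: 2921/36500 ≈ 0.080027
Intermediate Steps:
P(C) = -50
l(O, V) = 3 + 4*V (l(O, V) = 4*V + 3 = 3 + 4*V)
c = -2921/730 (c = -4 + 1/(-892 + 6*(3 + 4*6)) = -4 + 1/(-892 + 6*(3 + 24)) = -4 + 1/(-892 + 6*27) = -4 + 1/(-892 + 162) = -4 + 1/(-730) = -4 - 1/730 = -2921/730 ≈ -4.0014)
c/P(I(5)) = -2921/730/(-50) = -2921/730*(-1/50) = 2921/36500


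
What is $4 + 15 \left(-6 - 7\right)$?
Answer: $-191$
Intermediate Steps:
$4 + 15 \left(-6 - 7\right) = 4 + 15 \left(-13\right) = 4 - 195 = -191$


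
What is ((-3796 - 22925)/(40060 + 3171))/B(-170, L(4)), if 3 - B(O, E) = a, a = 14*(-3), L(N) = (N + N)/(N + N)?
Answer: -2969/216155 ≈ -0.013736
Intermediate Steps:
L(N) = 1 (L(N) = (2*N)/((2*N)) = (2*N)*(1/(2*N)) = 1)
a = -42
B(O, E) = 45 (B(O, E) = 3 - 1*(-42) = 3 + 42 = 45)
((-3796 - 22925)/(40060 + 3171))/B(-170, L(4)) = ((-3796 - 22925)/(40060 + 3171))/45 = -26721/43231*(1/45) = -26721*1/43231*(1/45) = -26721/43231*1/45 = -2969/216155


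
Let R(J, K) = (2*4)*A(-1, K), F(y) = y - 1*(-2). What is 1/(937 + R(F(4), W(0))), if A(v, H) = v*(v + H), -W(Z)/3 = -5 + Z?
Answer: 1/825 ≈ 0.0012121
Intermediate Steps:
F(y) = 2 + y (F(y) = y + 2 = 2 + y)
W(Z) = 15 - 3*Z (W(Z) = -3*(-5 + Z) = 15 - 3*Z)
A(v, H) = v*(H + v)
R(J, K) = 8 - 8*K (R(J, K) = (2*4)*(-(K - 1)) = 8*(-(-1 + K)) = 8*(1 - K) = 8 - 8*K)
1/(937 + R(F(4), W(0))) = 1/(937 + (8 - 8*(15 - 3*0))) = 1/(937 + (8 - 8*(15 + 0))) = 1/(937 + (8 - 8*15)) = 1/(937 + (8 - 120)) = 1/(937 - 112) = 1/825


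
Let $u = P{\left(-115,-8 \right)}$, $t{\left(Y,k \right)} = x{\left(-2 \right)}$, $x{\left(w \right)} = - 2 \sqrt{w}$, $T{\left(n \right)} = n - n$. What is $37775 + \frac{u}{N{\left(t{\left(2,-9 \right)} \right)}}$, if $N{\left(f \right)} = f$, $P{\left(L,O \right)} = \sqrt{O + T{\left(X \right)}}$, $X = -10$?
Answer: $37774$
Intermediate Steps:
$T{\left(n \right)} = 0$
$t{\left(Y,k \right)} = - 2 i \sqrt{2}$ ($t{\left(Y,k \right)} = - 2 \sqrt{-2} = - 2 i \sqrt{2}$)
$P{\left(L,O \right)} = \sqrt{O}$ ($P{\left(L,O \right)} = \sqrt{O + 0} = \sqrt{O}$)
$u = 2 i \sqrt{2}$ ($u = \sqrt{-8} = 2 i \sqrt{2} \approx 2.8284 i$)
$37775 + \frac{u}{N{\left(t{\left(2,-9 \right)} \right)}} = 37775 + \frac{2 i \sqrt{2}}{\left(-2\right) i \sqrt{2}} = 37775 + 2 i \sqrt{2} \frac{i \sqrt{2}}{4} = 37775 - 1 = 37774$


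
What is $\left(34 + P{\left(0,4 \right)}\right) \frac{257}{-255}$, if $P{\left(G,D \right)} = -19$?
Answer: $- \frac{257}{17} \approx -15.118$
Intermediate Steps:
$\left(34 + P{\left(0,4 \right)}\right) \frac{257}{-255} = \left(34 - 19\right) \frac{257}{-255} = 15 \cdot 257 \left(- \frac{1}{255}\right) = 15 \left(- \frac{257}{255}\right) = - \frac{257}{17}$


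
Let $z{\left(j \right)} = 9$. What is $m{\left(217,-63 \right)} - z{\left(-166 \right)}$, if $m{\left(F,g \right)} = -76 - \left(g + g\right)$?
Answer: $41$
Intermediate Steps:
$m{\left(F,g \right)} = -76 - 2 g$
$m{\left(217,-63 \right)} - z{\left(-166 \right)} = \left(-76 - -126\right) - 9 = \left(-76 + 126\right) - 9 = 50 - 9 = 41$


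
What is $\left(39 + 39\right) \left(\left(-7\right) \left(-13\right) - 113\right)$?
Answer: $-1716$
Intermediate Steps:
$\left(39 + 39\right) \left(\left(-7\right) \left(-13\right) - 113\right) = 78 \left(91 - 113\right) = 78 \left(-22\right) = -1716$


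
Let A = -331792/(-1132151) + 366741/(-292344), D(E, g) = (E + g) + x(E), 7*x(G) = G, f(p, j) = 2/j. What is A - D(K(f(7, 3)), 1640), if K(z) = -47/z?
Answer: -1205059472848935/772280954536 ≈ -1560.4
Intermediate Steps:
x(G) = G/7
D(E, g) = g + 8*E/7 (D(E, g) = (E + g) + E/7 = g + 8*E/7)
A = -106069596481/110325850648 (A = -331792*(-1/1132151) + 366741*(-1/292344) = 331792/1132151 - 122247/97448 = -106069596481/110325850648 ≈ -0.96142)
A - D(K(f(7, 3)), 1640) = -106069596481/110325850648 - (1640 + 8*(-47/(2/3))/7) = -106069596481/110325850648 - (1640 + 8*(-47/(2*(⅓)))/7) = -106069596481/110325850648 - (1640 + 8*(-47/⅔)/7) = -106069596481/110325850648 - (1640 + 8*(-47*3/2)/7) = -106069596481/110325850648 - (1640 + (8/7)*(-141/2)) = -106069596481/110325850648 - (1640 - 564/7) = -106069596481/110325850648 - 1*10916/7 = -106069596481/110325850648 - 10916/7 = -1205059472848935/772280954536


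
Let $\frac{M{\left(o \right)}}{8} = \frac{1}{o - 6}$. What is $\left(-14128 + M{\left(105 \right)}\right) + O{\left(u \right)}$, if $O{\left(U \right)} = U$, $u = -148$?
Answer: $- \frac{1413316}{99} \approx -14276.0$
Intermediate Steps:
$M{\left(o \right)} = \frac{8}{-6 + o}$ ($M{\left(o \right)} = \frac{8}{o - 6} = \frac{8}{-6 + o}$)
$\left(-14128 + M{\left(105 \right)}\right) + O{\left(u \right)} = \left(-14128 + \frac{8}{-6 + 105}\right) - 148 = \left(-14128 + \frac{8}{99}\right) - 148 = - \frac{1398664}{99} - 148 = - \frac{1413316}{99}$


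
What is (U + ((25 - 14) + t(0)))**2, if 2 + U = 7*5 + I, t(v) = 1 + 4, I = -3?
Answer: 2116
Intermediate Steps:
t(v) = 5
U = 30 (U = -2 + (7*5 - 3) = -2 + (35 - 3) = -2 + 32 = 30)
(U + ((25 - 14) + t(0)))**2 = (30 + ((25 - 14) + 5))**2 = (30 + (11 + 5))**2 = (30 + 16)**2 = 46**2 = 2116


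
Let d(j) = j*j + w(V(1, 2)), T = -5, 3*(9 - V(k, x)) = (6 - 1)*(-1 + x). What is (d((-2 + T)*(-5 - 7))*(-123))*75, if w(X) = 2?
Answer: -65110050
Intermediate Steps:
V(k, x) = 32/3 - 5*x/3 (V(k, x) = 9 - (6 - 1)*(-1 + x)/3 = 9 - 5*(-1 + x)/3 = 9 - (-5 + 5*x)/3 = 9 + (5/3 - 5*x/3) = 32/3 - 5*x/3)
d(j) = 2 + j**2 (d(j) = j*j + 2 = j**2 + 2 = 2 + j**2)
(d((-2 + T)*(-5 - 7))*(-123))*75 = ((2 + ((-2 - 5)*(-5 - 7))**2)*(-123))*75 = ((2 + (-7*(-12))**2)*(-123))*75 = ((2 + 84**2)*(-123))*75 = ((2 + 7056)*(-123))*75 = (7058*(-123))*75 = -868134*75 = -65110050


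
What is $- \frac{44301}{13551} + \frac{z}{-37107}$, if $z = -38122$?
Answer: $- \frac{53680285}{23944617} \approx -2.2419$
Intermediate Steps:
$- \frac{44301}{13551} + \frac{z}{-37107} = - \frac{44301}{13551} - \frac{38122}{-37107} = \left(-44301\right) \frac{1}{13551} - - \frac{5446}{5301} = - \frac{14767}{4517} + \frac{5446}{5301} = - \frac{53680285}{23944617}$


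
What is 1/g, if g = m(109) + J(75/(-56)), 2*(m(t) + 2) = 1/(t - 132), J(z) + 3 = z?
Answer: -1288/8193 ≈ -0.15721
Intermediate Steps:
J(z) = -3 + z
m(t) = -2 + 1/(2*(-132 + t)) (m(t) = -2 + 1/(2*(t - 132)) = -2 + 1/(2*(-132 + t)))
g = -8193/1288 (g = (529 - 4*109)/(2*(-132 + 109)) + (-3 + 75/(-56)) = (1/2)*(529 - 436)/(-23) + (-3 + 75*(-1/56)) = (1/2)*(-1/23)*93 + (-3 - 75/56) = -93/46 - 243/56 = -8193/1288 ≈ -6.3610)
1/g = 1/(-8193/1288) = -1288/8193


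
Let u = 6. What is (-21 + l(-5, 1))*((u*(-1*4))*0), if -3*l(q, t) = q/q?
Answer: 0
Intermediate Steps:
l(q, t) = -⅓ (l(q, t) = -q/(3*q) = -⅓*1 = -⅓)
(-21 + l(-5, 1))*((u*(-1*4))*0) = (-21 - ⅓)*((6*(-1*4))*0) = -64*6*(-4)*0/3 = -(-512)*0 = -64/3*0 = 0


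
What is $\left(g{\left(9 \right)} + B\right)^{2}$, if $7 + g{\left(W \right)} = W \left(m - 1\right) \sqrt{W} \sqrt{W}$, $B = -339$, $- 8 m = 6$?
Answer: $\frac{3806401}{16} \approx 2.379 \cdot 10^{5}$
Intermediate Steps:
$m = - \frac{3}{4}$ ($m = \left(- \frac{1}{8}\right) 6 = - \frac{3}{4} \approx -0.75$)
$g{\left(W \right)} = -7 - \frac{7 W^{2}}{4}$ ($g{\left(W \right)} = -7 + W \left(- \frac{3}{4} - 1\right) \sqrt{W} \sqrt{W} = -7 + W \left(- \frac{7}{4}\right) \sqrt{W} \sqrt{W} = -7 + - \frac{7 W}{4} \sqrt{W} \sqrt{W} = -7 + - \frac{7 W^{\frac{3}{2}}}{4} \sqrt{W} = -7 - \frac{7 W^{2}}{4}$)
$\left(g{\left(9 \right)} + B\right)^{2} = \left(\left(-7 - \frac{7 \cdot 9^{2}}{4}\right) - 339\right)^{2} = \left(\left(-7 - \frac{567}{4}\right) - 339\right)^{2} = \left(- \frac{595}{4} - 339\right)^{2} = \left(- \frac{1951}{4}\right)^{2} = \frac{3806401}{16}$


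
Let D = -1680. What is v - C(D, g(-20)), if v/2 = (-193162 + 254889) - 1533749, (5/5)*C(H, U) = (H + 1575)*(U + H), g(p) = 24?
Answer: -3117924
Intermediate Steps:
C(H, U) = (1575 + H)*(H + U) (C(H, U) = (H + 1575)*(U + H) = (1575 + H)*(H + U))
v = -2944044 (v = 2*((-193162 + 254889) - 1533749) = 2*(61727 - 1533749) = 2*(-1472022) = -2944044)
v - C(D, g(-20)) = -2944044 - ((-1680)**2 + 1575*(-1680) + 1575*24 - 1680*24) = -2944044 - (2822400 - 2646000 + 37800 - 40320) = -2944044 - 1*173880 = -2944044 - 173880 = -3117924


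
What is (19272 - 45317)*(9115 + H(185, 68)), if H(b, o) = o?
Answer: -239171235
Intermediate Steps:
(19272 - 45317)*(9115 + H(185, 68)) = (19272 - 45317)*(9115 + 68) = -26045*9183 = -239171235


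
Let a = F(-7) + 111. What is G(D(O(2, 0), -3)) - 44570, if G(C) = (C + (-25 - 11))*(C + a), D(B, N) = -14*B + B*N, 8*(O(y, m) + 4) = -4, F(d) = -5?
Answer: -148715/4 ≈ -37179.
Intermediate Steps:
O(y, m) = -9/2 (O(y, m) = -4 + (1/8)*(-4) = -4 - 1/2 = -9/2)
a = 106 (a = -5 + 111 = 106)
G(C) = (-36 + C)*(106 + C) (G(C) = (C + (-25 - 11))*(C + 106) = (C - 36)*(106 + C) = (-36 + C)*(106 + C))
G(D(O(2, 0), -3)) - 44570 = (-3816 + (-9*(-14 - 3)/2)**2 + 70*(-9*(-14 - 3)/2)) - 44570 = (-3816 + (-9/2*(-17))**2 + 70*(-9/2*(-17))) - 44570 = (-3816 + (153/2)**2 + 70*(153/2)) - 44570 = (-3816 + 23409/4 + 5355) - 44570 = 29565/4 - 44570 = -148715/4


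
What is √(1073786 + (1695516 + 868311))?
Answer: 7*√74237 ≈ 1907.3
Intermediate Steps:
√(1073786 + (1695516 + 868311)) = √(1073786 + 2563827) = √3637613 = 7*√74237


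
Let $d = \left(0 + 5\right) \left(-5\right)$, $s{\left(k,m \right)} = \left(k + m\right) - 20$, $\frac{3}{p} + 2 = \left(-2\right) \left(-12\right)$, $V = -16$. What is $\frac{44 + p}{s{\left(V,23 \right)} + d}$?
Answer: $- \frac{971}{836} \approx -1.1615$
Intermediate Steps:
$p = \frac{3}{22}$ ($p = \frac{3}{-2 - -24} = \frac{3}{-2 + 24} = \frac{3}{22} \approx 0.13636$)
$s{\left(k,m \right)} = -20 + k + m$
$d = -25$ ($d = 5 \left(-5\right) = -25$)
$\frac{44 + p}{s{\left(V,23 \right)} + d} = \frac{44 + \frac{3}{22}}{\left(-20 - 16 + 23\right) - 25} = \frac{971}{22 \left(-13 - 25\right)} = \frac{971}{22 \left(-38\right)} = \frac{971}{22} \left(- \frac{1}{38}\right) = - \frac{971}{836}$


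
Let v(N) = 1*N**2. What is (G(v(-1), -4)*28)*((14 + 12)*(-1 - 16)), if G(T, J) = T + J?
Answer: 37128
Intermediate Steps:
v(N) = N**2
G(T, J) = J + T
(G(v(-1), -4)*28)*((14 + 12)*(-1 - 16)) = ((-4 + (-1)**2)*28)*((14 + 12)*(-1 - 16)) = ((-4 + 1)*28)*(26*(-17)) = -3*28*(-442) = -84*(-442) = 37128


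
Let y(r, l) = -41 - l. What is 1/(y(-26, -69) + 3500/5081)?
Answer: 5081/145768 ≈ 0.034857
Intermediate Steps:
1/(y(-26, -69) + 3500/5081) = 1/((-41 - 1*(-69)) + 3500/5081) = 1/((-41 + 69) + 3500*(1/5081)) = 1/(28 + 3500/5081) = 1/(145768/5081) = 5081/145768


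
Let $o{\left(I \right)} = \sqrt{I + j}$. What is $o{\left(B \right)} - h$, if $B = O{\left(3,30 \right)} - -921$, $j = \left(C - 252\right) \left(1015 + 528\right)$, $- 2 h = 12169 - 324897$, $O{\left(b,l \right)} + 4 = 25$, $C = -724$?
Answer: $-156364 + i \sqrt{1505026} \approx -1.5636 \cdot 10^{5} + 1226.8 i$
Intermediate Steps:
$O{\left(b,l \right)} = 21$ ($O{\left(b,l \right)} = -4 + 25 = 21$)
$h = 156364$ ($h = - \frac{12169 - 324897}{2} = \left(- \frac{1}{2}\right) \left(-312728\right) = 156364$)
$j = -1505968$ ($j = \left(-724 - 252\right) \left(1015 + 528\right) = \left(-976\right) 1543 = -1505968$)
$B = 942$ ($B = 21 - -921 = 21 + 921 = 942$)
$o{\left(I \right)} = \sqrt{-1505968 + I}$ ($o{\left(I \right)} = \sqrt{I - 1505968} = \sqrt{-1505968 + I}$)
$o{\left(B \right)} - h = \sqrt{-1505968 + 942} - 156364 = \sqrt{-1505026} - 156364 = i \sqrt{1505026} - 156364 = -156364 + i \sqrt{1505026}$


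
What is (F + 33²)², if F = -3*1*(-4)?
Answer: 1212201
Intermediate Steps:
F = 12 (F = -3*(-4) = 12)
(F + 33²)² = (12 + 33²)² = (12 + 1089)² = 1101² = 1212201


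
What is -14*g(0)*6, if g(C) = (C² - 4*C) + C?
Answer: 0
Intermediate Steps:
g(C) = C² - 3*C
-14*g(0)*6 = -0*(-3 + 0)*6 = -0*(-3)*6 = -14*0*6 = 0*6 = 0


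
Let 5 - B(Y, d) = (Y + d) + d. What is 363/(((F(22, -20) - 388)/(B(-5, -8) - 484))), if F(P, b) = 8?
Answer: 83127/190 ≈ 437.51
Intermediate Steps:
B(Y, d) = 5 - Y - 2*d (B(Y, d) = 5 - ((Y + d) + d) = 5 - (Y + 2*d) = 5 + (-Y - 2*d) = 5 - Y - 2*d)
363/(((F(22, -20) - 388)/(B(-5, -8) - 484))) = 363/(((8 - 388)/((5 - 1*(-5) - 2*(-8)) - 484))) = 363/((-380/((5 + 5 + 16) - 484))) = 363/((-380/(26 - 484))) = 363/((-380/(-458))) = 363/((-380*(-1/458))) = 363/(190/229) = 363*(229/190) = 83127/190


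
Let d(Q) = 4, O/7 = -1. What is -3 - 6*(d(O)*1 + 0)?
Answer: -27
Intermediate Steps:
O = -7 (O = 7*(-1) = -7)
-3 - 6*(d(O)*1 + 0) = -3 - 6*(4*1 + 0) = -3 - 6*(4 + 0) = -3 - 6*4 = -3 - 24 = -27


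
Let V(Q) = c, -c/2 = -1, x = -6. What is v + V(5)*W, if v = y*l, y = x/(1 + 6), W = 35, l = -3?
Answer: 508/7 ≈ 72.571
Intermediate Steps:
y = -6/7 (y = -6/(1 + 6) = -6/7 ≈ -0.85714)
v = 18/7 (v = -6/7*(-3) = 18/7 ≈ 2.5714)
c = 2 (c = -2*(-1) = 2)
V(Q) = 2
v + V(5)*W = 18/7 + 2*35 = 18/7 + 70 = 508/7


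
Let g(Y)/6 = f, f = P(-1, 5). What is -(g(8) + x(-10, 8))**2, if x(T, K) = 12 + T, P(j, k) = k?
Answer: -1024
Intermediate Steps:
f = 5
g(Y) = 30 (g(Y) = 6*5 = 30)
-(g(8) + x(-10, 8))**2 = -(30 + (12 - 10))**2 = -(30 + 2)**2 = -1*32**2 = -1*1024 = -1024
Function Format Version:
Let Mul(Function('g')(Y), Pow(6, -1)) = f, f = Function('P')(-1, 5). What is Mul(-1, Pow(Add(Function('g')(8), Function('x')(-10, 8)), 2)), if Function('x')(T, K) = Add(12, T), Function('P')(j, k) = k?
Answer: -1024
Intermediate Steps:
f = 5
Function('g')(Y) = 30 (Function('g')(Y) = Mul(6, 5) = 30)
Mul(-1, Pow(Add(Function('g')(8), Function('x')(-10, 8)), 2)) = Mul(-1, Pow(Add(30, Add(12, -10)), 2)) = Mul(-1, Pow(Add(30, 2), 2)) = Mul(-1, Pow(32, 2)) = Mul(-1, 1024) = -1024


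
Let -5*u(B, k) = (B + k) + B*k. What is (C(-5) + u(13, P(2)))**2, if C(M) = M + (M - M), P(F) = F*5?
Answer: 31684/25 ≈ 1267.4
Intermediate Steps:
P(F) = 5*F
C(M) = M (C(M) = M + 0 = M)
u(B, k) = -B/5 - k/5 - B*k/5 (u(B, k) = -((B + k) + B*k)/5 = -(B + k + B*k)/5 = -B/5 - k/5 - B*k/5)
(C(-5) + u(13, P(2)))**2 = (-5 + (-1/5*13 - 2 - 1/5*13*5*2))**2 = (-5 + (-13/5 - 1/5*10 - 1/5*13*10))**2 = (-5 + (-13/5 - 2 - 26))**2 = (-5 - 153/5)**2 = (-178/5)**2 = 31684/25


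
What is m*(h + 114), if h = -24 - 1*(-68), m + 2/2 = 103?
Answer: 16116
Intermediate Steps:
m = 102 (m = -1 + 103 = 102)
h = 44 (h = -24 + 68 = 44)
m*(h + 114) = 102*(44 + 114) = 102*158 = 16116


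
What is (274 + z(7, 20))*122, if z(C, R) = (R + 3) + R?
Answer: 38674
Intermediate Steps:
z(C, R) = 3 + 2*R (z(C, R) = (3 + R) + R = 3 + 2*R)
(274 + z(7, 20))*122 = (274 + (3 + 2*20))*122 = (274 + (3 + 40))*122 = (274 + 43)*122 = 317*122 = 38674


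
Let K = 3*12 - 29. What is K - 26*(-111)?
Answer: 2893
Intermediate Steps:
K = 7 (K = 36 - 29 = 7)
K - 26*(-111) = 7 - 26*(-111) = 7 - 1*(-2886) = 7 + 2886 = 2893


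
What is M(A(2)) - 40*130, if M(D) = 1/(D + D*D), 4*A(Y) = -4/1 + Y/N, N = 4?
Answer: -36464/7 ≈ -5209.1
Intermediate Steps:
A(Y) = -1 + Y/16 (A(Y) = (-4/1 + Y/4)/4 = (-4*1 + Y*(1/4))/4 = (-4 + Y/4)/4 = -1 + Y/16)
M(D) = 1/(D + D**2)
M(A(2)) - 40*130 = 1/((-1 + (1/16)*2)*(1 + (-1 + (1/16)*2))) - 40*130 = 1/((-1 + 1/8)*(1 + (-1 + 1/8))) - 5200 = 1/((-7/8)*(1 - 7/8)) - 5200 = -8/(7*1/8) - 5200 = -8/7*8 - 5200 = -64/7 - 5200 = -36464/7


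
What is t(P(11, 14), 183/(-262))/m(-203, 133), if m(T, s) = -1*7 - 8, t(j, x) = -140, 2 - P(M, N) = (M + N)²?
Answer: 28/3 ≈ 9.3333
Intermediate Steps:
P(M, N) = 2 - (M + N)²
m(T, s) = -15 (m(T, s) = -7 - 8 = -15)
t(P(11, 14), 183/(-262))/m(-203, 133) = -140/(-15) = -140*(-1/15) = 28/3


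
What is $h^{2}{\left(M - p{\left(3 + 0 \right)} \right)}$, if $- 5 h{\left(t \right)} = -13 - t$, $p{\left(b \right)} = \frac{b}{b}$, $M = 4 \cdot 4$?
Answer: $\frac{784}{25} \approx 31.36$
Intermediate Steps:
$M = 16$
$p{\left(b \right)} = 1$
$h{\left(t \right)} = \frac{13}{5} + \frac{t}{5}$ ($h{\left(t \right)} = - \frac{-13 - t}{5} = \frac{13}{5} + \frac{t}{5}$)
$h^{2}{\left(M - p{\left(3 + 0 \right)} \right)} = \left(\frac{13}{5} + \frac{16 - 1}{5}\right)^{2} = \left(\frac{13}{5} + \frac{1}{5} \cdot 15\right)^{2} = \left(\frac{13}{5} + 3\right)^{2} = \left(\frac{28}{5}\right)^{2} = \frac{784}{25}$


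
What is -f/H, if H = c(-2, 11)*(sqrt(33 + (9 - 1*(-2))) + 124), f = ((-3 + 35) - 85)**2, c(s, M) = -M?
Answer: 87079/42163 - 2809*sqrt(11)/84326 ≈ 1.9548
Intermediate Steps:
f = 2809 (f = (32 - 85)**2 = (-53)**2 = 2809)
H = -1364 - 22*sqrt(11) (H = (-1*11)*(sqrt(33 + (9 - 1*(-2))) + 124) = -11*(sqrt(33 + (9 + 2)) + 124) = -11*(sqrt(33 + 11) + 124) = -11*(sqrt(44) + 124) = -11*(2*sqrt(11) + 124) = -11*(124 + 2*sqrt(11)) = -1364 - 22*sqrt(11) ≈ -1437.0)
-f/H = -2809/(-1364 - 22*sqrt(11))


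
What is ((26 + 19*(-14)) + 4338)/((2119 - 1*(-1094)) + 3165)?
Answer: 683/1063 ≈ 0.64252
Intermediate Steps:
((26 + 19*(-14)) + 4338)/((2119 - 1*(-1094)) + 3165) = ((26 - 266) + 4338)/((2119 + 1094) + 3165) = (-240 + 4338)/(3213 + 3165) = 4098/6378 = 4098*(1/6378) = 683/1063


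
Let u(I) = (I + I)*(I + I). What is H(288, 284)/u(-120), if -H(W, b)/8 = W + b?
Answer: -143/1800 ≈ -0.079444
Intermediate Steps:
u(I) = 4*I² (u(I) = (2*I)*(2*I) = 4*I²)
H(W, b) = -8*W - 8*b (H(W, b) = -8*(W + b) = -8*W - 8*b)
H(288, 284)/u(-120) = (-8*288 - 8*284)/((4*(-120)²)) = (-2304 - 2272)/((4*14400)) = -4576/57600 = -4576*1/57600 = -143/1800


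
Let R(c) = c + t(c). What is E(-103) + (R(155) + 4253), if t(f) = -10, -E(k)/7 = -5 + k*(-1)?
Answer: 3712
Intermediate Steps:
E(k) = 35 + 7*k (E(k) = -7*(-5 + k*(-1)) = -7*(-5 - k) = 35 + 7*k)
R(c) = -10 + c (R(c) = c - 10 = -10 + c)
E(-103) + (R(155) + 4253) = (35 + 7*(-103)) + ((-10 + 155) + 4253) = (35 - 721) + (145 + 4253) = -686 + 4398 = 3712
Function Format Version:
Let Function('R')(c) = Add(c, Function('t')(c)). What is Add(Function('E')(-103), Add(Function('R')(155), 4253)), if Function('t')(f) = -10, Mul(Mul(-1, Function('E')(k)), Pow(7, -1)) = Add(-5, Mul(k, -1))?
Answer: 3712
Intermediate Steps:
Function('E')(k) = Add(35, Mul(7, k)) (Function('E')(k) = Mul(-7, Add(-5, Mul(k, -1))) = Mul(-7, Add(-5, Mul(-1, k))) = Add(35, Mul(7, k)))
Function('R')(c) = Add(-10, c) (Function('R')(c) = Add(c, -10) = Add(-10, c))
Add(Function('E')(-103), Add(Function('R')(155), 4253)) = Add(Add(35, Mul(7, -103)), Add(Add(-10, 155), 4253)) = Add(Add(35, -721), Add(145, 4253)) = Add(-686, 4398) = 3712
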